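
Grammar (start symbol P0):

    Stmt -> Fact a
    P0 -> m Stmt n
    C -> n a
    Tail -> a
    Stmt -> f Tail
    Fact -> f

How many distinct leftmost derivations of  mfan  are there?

2

Parse trees for mfan:
  [P0 m [Stmt [Fact f] a] n]
  [P0 m [Stmt f [Tail a]] n]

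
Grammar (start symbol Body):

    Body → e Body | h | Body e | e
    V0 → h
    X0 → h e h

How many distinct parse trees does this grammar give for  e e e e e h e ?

6

Parse trees for e e e e e h e:
  [Body e [Body e [Body e [Body e [Body e [Body [Body h] e]]]]]]
  [Body e [Body e [Body e [Body e [Body [Body e [Body h]] e]]]]]
  [Body e [Body e [Body e [Body [Body e [Body e [Body h]]] e]]]]
  [Body e [Body e [Body [Body e [Body e [Body e [Body h]]]] e]]]
  [Body e [Body [Body e [Body e [Body e [Body e [Body h]]]]] e]]
  [Body [Body e [Body e [Body e [Body e [Body e [Body h]]]]]] e]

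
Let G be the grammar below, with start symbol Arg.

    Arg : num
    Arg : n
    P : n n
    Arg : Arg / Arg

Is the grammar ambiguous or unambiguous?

Witness: n / n / n

Derivation 1: Arg ⇒ Arg / Arg ⇒ n / Arg ⇒ n / Arg / Arg ⇒ n / n / Arg ⇒ n / n / n
Derivation 2: Arg ⇒ Arg / Arg ⇒ Arg / Arg / Arg ⇒ n / Arg / Arg ⇒ n / n / Arg ⇒ n / n / n

Two distinct leftmost derivations for the same string.

Ambiguous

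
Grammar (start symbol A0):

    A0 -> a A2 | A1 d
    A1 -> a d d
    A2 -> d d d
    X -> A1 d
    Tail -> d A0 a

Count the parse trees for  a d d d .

Parse trees for a d d d:
  [A0 a [A2 d d d]]
  [A0 [A1 a d d] d]

2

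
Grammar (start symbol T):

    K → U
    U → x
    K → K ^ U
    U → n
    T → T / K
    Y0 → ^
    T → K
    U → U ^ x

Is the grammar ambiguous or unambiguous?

Ambiguous

Witness: n ^ x

Derivation 1: T ⇒ K ⇒ U ⇒ U ^ x ⇒ n ^ x
Derivation 2: T ⇒ K ⇒ K ^ U ⇒ U ^ U ⇒ n ^ U ⇒ n ^ x

Two distinct leftmost derivations for the same string.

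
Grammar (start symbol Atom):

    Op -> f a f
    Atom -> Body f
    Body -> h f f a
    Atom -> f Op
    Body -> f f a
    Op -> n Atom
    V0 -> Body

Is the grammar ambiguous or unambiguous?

Witness: f f a f

Derivation 1: Atom ⇒ Body f ⇒ f f a f
Derivation 2: Atom ⇒ f Op ⇒ f f a f

Two distinct leftmost derivations for the same string.

Ambiguous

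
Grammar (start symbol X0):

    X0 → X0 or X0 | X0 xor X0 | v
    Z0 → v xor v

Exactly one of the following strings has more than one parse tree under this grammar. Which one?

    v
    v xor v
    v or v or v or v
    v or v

v or v or v or v

v: 1 tree
v xor v: 1 tree
v or v or v or v: 5 trees
v or v: 1 tree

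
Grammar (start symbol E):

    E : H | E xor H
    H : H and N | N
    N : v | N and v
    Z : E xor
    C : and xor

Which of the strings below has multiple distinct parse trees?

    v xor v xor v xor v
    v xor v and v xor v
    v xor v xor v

v xor v and v xor v

v xor v xor v xor v: 1 tree
v xor v and v xor v: 2 trees
v xor v xor v: 1 tree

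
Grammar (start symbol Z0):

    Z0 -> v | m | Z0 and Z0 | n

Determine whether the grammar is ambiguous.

Ambiguous

Witness: m and m and m

Derivation 1: Z0 ⇒ Z0 and Z0 ⇒ m and Z0 ⇒ m and Z0 and Z0 ⇒ m and m and Z0 ⇒ m and m and m
Derivation 2: Z0 ⇒ Z0 and Z0 ⇒ Z0 and Z0 and Z0 ⇒ m and Z0 and Z0 ⇒ m and m and Z0 ⇒ m and m and m

Two distinct leftmost derivations for the same string.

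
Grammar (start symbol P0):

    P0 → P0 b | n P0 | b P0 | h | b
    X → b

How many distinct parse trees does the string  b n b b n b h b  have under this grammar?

Parse trees for b n b b n b h b:
  [P0 [P0 b [P0 n [P0 b [P0 b [P0 n [P0 b [P0 h]]]]]]] b]
  [P0 b [P0 [P0 n [P0 b [P0 b [P0 n [P0 b [P0 h]]]]]] b]]
  [P0 b [P0 n [P0 [P0 b [P0 b [P0 n [P0 b [P0 h]]]]] b]]]
  [P0 b [P0 n [P0 b [P0 [P0 b [P0 n [P0 b [P0 h]]]] b]]]]
  [P0 b [P0 n [P0 b [P0 b [P0 [P0 n [P0 b [P0 h]]] b]]]]]
  [P0 b [P0 n [P0 b [P0 b [P0 n [P0 [P0 b [P0 h]] b]]]]]]
  [P0 b [P0 n [P0 b [P0 b [P0 n [P0 b [P0 [P0 h] b]]]]]]]

7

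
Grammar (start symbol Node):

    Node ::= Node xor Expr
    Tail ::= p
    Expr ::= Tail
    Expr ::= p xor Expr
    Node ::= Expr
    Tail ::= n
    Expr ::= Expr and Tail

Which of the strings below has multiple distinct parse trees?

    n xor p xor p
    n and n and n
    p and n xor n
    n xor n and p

n xor p xor p: 2 trees
n and n and n: 1 tree
p and n xor n: 1 tree
n xor n and p: 1 tree

n xor p xor p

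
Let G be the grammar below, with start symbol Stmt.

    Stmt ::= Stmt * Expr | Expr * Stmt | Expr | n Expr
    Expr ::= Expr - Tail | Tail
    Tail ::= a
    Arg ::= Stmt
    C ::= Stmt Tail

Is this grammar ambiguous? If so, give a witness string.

Ambiguous

Witness: a * a

Derivation 1: Stmt ⇒ Stmt * Expr ⇒ Expr * Expr ⇒ Tail * Expr ⇒ a * Expr ⇒ a * Tail ⇒ a * a
Derivation 2: Stmt ⇒ Expr * Stmt ⇒ Tail * Stmt ⇒ a * Stmt ⇒ a * Expr ⇒ a * Tail ⇒ a * a

Two distinct leftmost derivations for the same string.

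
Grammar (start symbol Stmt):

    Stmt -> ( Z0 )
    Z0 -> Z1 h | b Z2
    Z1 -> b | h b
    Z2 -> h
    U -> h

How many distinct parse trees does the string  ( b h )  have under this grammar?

Parse trees for ( b h ):
  [Stmt ( [Z0 [Z1 b] h] )]
  [Stmt ( [Z0 b [Z2 h]] )]

2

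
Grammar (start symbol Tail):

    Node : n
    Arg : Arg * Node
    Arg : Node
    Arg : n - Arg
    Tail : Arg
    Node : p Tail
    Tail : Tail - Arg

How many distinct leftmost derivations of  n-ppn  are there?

2

Parse trees for n-ppn:
  [Tail [Arg n - [Arg [Node p [Tail [Arg [Node p [Tail [Arg [Node n]]]]]]]]]]
  [Tail [Tail [Arg [Node n]]] - [Arg [Node p [Tail [Arg [Node p [Tail [Arg [Node n]]]]]]]]]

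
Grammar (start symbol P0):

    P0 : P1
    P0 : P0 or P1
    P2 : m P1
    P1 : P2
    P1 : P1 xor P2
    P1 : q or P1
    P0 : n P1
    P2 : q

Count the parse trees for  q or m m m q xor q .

9

Parse trees for q or m m m q xor q (showing first 6 of 9):
  [P0 [P1 [P1 q or [P1 [P2 m [P1 [P2 m [P1 [P2 m [P1 [P2 q]]]]]]]]] xor [P2 q]]]
  [P0 [P1 q or [P1 [P2 m [P1 [P2 m [P1 [P2 m [P1 [P1 [P2 q]] xor [P2 q]]]]]]]]]]
  [P0 [P1 q or [P1 [P2 m [P1 [P2 m [P1 [P1 [P2 m [P1 [P2 q]]]] xor [P2 q]]]]]]]]
  [P0 [P1 q or [P1 [P2 m [P1 [P1 [P2 m [P1 [P2 m [P1 [P2 q]]]]]] xor [P2 q]]]]]]
  [P0 [P1 q or [P1 [P1 [P2 m [P1 [P2 m [P1 [P2 m [P1 [P2 q]]]]]]]] xor [P2 q]]]]
  [P0 [P0 [P1 [P2 q]]] or [P1 [P2 m [P1 [P2 m [P1 [P2 m [P1 [P1 [P2 q]] xor [P2 q]]]]]]]]]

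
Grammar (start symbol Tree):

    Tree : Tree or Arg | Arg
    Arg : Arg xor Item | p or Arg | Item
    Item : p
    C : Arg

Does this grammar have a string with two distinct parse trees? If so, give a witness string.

Witness: p or p

Derivation 1: Tree ⇒ Tree or Arg ⇒ Arg or Arg ⇒ Item or Arg ⇒ p or Arg ⇒ p or Item ⇒ p or p
Derivation 2: Tree ⇒ Arg ⇒ p or Arg ⇒ p or Item ⇒ p or p

Two distinct leftmost derivations for the same string.

Ambiguous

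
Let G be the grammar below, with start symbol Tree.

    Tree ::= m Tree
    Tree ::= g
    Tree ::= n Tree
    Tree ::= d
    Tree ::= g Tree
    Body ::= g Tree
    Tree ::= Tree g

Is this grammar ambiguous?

Ambiguous

Witness: g g

Derivation 1: Tree ⇒ g Tree ⇒ g g
Derivation 2: Tree ⇒ Tree g ⇒ g g

Two distinct leftmost derivations for the same string.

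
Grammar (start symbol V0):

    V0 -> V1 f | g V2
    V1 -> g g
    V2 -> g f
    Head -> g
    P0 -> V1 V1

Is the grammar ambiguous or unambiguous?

Ambiguous

Witness: g g f

Derivation 1: V0 ⇒ V1 f ⇒ g g f
Derivation 2: V0 ⇒ g V2 ⇒ g g f

Two distinct leftmost derivations for the same string.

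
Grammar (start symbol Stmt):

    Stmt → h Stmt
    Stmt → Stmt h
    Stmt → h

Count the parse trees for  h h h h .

Parse trees for h h h h:
  [Stmt h [Stmt h [Stmt h [Stmt h]]]]
  [Stmt h [Stmt h [Stmt [Stmt h] h]]]
  [Stmt h [Stmt [Stmt h [Stmt h]] h]]
  [Stmt h [Stmt [Stmt [Stmt h] h] h]]
  [Stmt [Stmt h [Stmt h [Stmt h]]] h]
  [Stmt [Stmt h [Stmt [Stmt h] h]] h]
  [Stmt [Stmt [Stmt h [Stmt h]] h] h]
  [Stmt [Stmt [Stmt [Stmt h] h] h] h]

8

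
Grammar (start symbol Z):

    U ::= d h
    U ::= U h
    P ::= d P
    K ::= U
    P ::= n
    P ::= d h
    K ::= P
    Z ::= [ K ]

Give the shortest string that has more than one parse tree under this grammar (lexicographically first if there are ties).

length 3: no string has ≥2 trees
length 4: [ d h ] has 2 parse trees

Two derivations of [ d h ]:
  Z ⇒ [ K ] ⇒ [ U ] ⇒ [ d h ]
  Z ⇒ [ K ] ⇒ [ P ] ⇒ [ d h ]

[ d h ]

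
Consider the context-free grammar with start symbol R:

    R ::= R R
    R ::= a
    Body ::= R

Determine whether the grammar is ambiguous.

Witness: a a a

Derivation 1: R ⇒ R R ⇒ R R R ⇒ a R R ⇒ a a R ⇒ a a a
Derivation 2: R ⇒ R R ⇒ a R ⇒ a R R ⇒ a a R ⇒ a a a

Two distinct leftmost derivations for the same string.

Ambiguous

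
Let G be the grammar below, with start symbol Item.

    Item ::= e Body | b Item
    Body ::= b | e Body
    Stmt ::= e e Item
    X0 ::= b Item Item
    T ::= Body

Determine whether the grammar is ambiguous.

(Stmt, X0, T are unreachable from Item, so their rules don't affect L(Item).) The reachable rules are right-linear with at most one rule per (nonterminal, next-terminal) pair. Each input token forces the next rule, so parsing is deterministic.

Unambiguous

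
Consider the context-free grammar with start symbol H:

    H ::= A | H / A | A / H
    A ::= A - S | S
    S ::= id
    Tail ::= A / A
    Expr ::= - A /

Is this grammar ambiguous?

Ambiguous

Witness: id / id

Derivation 1: H ⇒ H / A ⇒ A / A ⇒ S / A ⇒ id / A ⇒ id / S ⇒ id / id
Derivation 2: H ⇒ A / H ⇒ S / H ⇒ id / H ⇒ id / A ⇒ id / S ⇒ id / id

Two distinct leftmost derivations for the same string.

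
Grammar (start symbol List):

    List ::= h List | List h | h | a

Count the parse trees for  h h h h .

8

Parse trees for h h h h:
  [List h [List h [List h [List h]]]]
  [List h [List h [List [List h] h]]]
  [List h [List [List h [List h]] h]]
  [List h [List [List [List h] h] h]]
  [List [List h [List h [List h]]] h]
  [List [List h [List [List h] h]] h]
  [List [List [List h [List h]] h] h]
  [List [List [List [List h] h] h] h]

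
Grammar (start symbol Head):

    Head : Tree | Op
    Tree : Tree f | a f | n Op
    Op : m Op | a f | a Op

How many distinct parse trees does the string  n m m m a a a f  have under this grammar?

1

Parse trees for n m m m a a a f:
  [Head [Tree n [Op m [Op m [Op m [Op a [Op a [Op a f]]]]]]]]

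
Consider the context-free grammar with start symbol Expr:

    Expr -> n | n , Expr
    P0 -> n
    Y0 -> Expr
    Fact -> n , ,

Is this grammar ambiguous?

Only Expr is reachable from Expr; ignoring the rest: The reachable grammar is A → atom sep A | atom. Each atom is followed by either the separator (recurse) or end-of-string (stop) — no choice point.

Unambiguous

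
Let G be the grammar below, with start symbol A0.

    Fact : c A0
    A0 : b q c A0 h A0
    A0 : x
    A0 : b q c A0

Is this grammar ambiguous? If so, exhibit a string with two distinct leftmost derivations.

Witness: b q c b q c x h x

Derivation 1: A0 ⇒ b q c A0 h A0 ⇒ b q c b q c A0 h A0 ⇒ b q c b q c x h A0 ⇒ b q c b q c x h x
Derivation 2: A0 ⇒ b q c A0 ⇒ b q c b q c A0 h A0 ⇒ b q c b q c x h A0 ⇒ b q c b q c x h x

Two distinct leftmost derivations for the same string.

Ambiguous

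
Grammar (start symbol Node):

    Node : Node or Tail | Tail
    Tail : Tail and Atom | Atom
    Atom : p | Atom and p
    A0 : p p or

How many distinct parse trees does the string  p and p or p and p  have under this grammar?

4

Parse trees for p and p or p and p:
  [Node [Node [Tail [Tail [Atom p]] and [Atom p]]] or [Tail [Tail [Atom p]] and [Atom p]]]
  [Node [Node [Tail [Tail [Atom p]] and [Atom p]]] or [Tail [Atom [Atom p] and p]]]
  [Node [Node [Tail [Atom [Atom p] and p]]] or [Tail [Tail [Atom p]] and [Atom p]]]
  [Node [Node [Tail [Atom [Atom p] and p]]] or [Tail [Atom [Atom p] and p]]]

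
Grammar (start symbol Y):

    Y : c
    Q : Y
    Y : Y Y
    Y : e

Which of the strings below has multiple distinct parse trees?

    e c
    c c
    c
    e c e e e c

e c: 1 tree
c c: 1 tree
c: 1 tree
e c e e e c: 42 trees

e c e e e c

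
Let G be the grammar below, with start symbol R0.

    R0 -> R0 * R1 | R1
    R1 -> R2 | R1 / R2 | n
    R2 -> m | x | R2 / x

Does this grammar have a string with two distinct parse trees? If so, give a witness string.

Witness: m / x

Derivation 1: R0 ⇒ R1 ⇒ R2 ⇒ R2 / x ⇒ m / x
Derivation 2: R0 ⇒ R1 ⇒ R1 / R2 ⇒ R2 / R2 ⇒ m / R2 ⇒ m / x

Two distinct leftmost derivations for the same string.

Ambiguous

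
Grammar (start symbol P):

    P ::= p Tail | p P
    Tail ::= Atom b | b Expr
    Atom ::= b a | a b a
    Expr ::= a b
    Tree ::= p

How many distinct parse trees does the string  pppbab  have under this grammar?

Parse trees for pppbab:
  [P p [P p [P p [Tail [Atom b a] b]]]]
  [P p [P p [P p [Tail b [Expr a b]]]]]

2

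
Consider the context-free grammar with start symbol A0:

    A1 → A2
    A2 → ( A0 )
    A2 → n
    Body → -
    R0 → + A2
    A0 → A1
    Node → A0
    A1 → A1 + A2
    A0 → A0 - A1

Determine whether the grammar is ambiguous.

Only A0, A1, A2 are reachable from A0; ignoring the rest: This is a standard precedence ladder (A0 over A1 over A2), with each level left-recursive on its own operator ('-' at A0, '+' at A1). That structure is LR(1), hence unambiguous.

Unambiguous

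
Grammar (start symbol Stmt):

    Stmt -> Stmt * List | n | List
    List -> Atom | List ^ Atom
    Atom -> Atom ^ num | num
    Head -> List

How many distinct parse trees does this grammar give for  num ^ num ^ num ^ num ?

Parse trees for num ^ num ^ num ^ num:
  [Stmt [List [Atom [Atom [Atom [Atom num] ^ num] ^ num] ^ num]]]
  [Stmt [List [List [Atom num]] ^ [Atom [Atom [Atom num] ^ num] ^ num]]]
  [Stmt [List [List [Atom [Atom num] ^ num]] ^ [Atom [Atom num] ^ num]]]
  [Stmt [List [List [List [Atom num]] ^ [Atom num]] ^ [Atom [Atom num] ^ num]]]
  [Stmt [List [List [Atom [Atom [Atom num] ^ num] ^ num]] ^ [Atom num]]]
  [Stmt [List [List [List [Atom num]] ^ [Atom [Atom num] ^ num]] ^ [Atom num]]]
  [Stmt [List [List [List [Atom [Atom num] ^ num]] ^ [Atom num]] ^ [Atom num]]]
  [Stmt [List [List [List [List [Atom num]] ^ [Atom num]] ^ [Atom num]] ^ [Atom num]]]

8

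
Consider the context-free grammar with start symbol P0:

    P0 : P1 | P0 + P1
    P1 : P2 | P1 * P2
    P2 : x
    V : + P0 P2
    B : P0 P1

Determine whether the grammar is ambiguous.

(V, B are unreachable from P0, so their rules don't affect L(P0).) P0 → P0 + P1 | P1  ;  P1 → P1 * P2 | P2  — a left-associative chain with P2 at the bottom. Each string factors uniquely by precedence.

Unambiguous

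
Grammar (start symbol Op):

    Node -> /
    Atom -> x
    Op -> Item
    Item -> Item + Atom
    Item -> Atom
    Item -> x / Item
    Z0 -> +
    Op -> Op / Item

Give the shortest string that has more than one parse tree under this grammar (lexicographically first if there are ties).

length 1: no string has ≥2 trees
length 3: x / x has 2 parse trees

Two derivations of x / x:
  Op ⇒ Item ⇒ x / Item ⇒ x / Atom ⇒ x / x
  Op ⇒ Op / Item ⇒ Item / Item ⇒ Atom / Item ⇒ x / Item ⇒ x / Atom ⇒ x / x

x / x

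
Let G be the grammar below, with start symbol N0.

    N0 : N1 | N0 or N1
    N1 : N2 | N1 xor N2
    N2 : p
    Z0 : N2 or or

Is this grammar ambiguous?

Unambiguous

(Z0 is unreachable from N0, so its rules don't affect L(N0).) This is a standard precedence ladder (N0 over N1 over N2), with each level left-recursive on its own operator ('or' at N0, 'xor' at N1). That structure is LR(1), hence unambiguous.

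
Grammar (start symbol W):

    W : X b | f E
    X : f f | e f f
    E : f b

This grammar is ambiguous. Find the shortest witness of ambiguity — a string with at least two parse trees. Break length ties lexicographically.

length 3: f f b has 2 parse trees

Two derivations of f f b:
  W ⇒ X b ⇒ f f b
  W ⇒ f E ⇒ f f b

f f b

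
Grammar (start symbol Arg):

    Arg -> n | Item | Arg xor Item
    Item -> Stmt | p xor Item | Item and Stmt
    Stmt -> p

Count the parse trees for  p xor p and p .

Parse trees for p xor p and p:
  [Arg [Item p xor [Item [Item [Stmt p]] and [Stmt p]]]]
  [Arg [Item [Item p xor [Item [Stmt p]]] and [Stmt p]]]
  [Arg [Arg [Item [Stmt p]]] xor [Item [Item [Stmt p]] and [Stmt p]]]

3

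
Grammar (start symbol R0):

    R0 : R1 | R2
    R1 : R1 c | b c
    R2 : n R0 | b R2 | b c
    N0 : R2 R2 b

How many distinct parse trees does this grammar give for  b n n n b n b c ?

2

Parse trees for b n n n b n b c:
  [R0 [R2 b [R2 n [R0 [R2 n [R0 [R2 n [R0 [R2 b [R2 n [R0 [R1 b c]]]]]]]]]]]]
  [R0 [R2 b [R2 n [R0 [R2 n [R0 [R2 n [R0 [R2 b [R2 n [R0 [R2 b c]]]]]]]]]]]]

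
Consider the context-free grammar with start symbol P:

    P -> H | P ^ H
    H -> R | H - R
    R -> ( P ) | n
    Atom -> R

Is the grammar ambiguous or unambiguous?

Unambiguous

Only P, H, R are reachable from P; ignoring the rest: This is a standard precedence ladder (P over H over R), with each level left-recursive on its own operator ('^' at P, '-' at H). That structure is LR(1), hence unambiguous.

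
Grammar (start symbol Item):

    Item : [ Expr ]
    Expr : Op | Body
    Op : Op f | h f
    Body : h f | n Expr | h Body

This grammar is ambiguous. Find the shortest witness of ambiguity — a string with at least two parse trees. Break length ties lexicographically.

length 4: [ h f ] has 2 parse trees

Two derivations of [ h f ]:
  Item ⇒ [ Expr ] ⇒ [ Op ] ⇒ [ h f ]
  Item ⇒ [ Expr ] ⇒ [ Body ] ⇒ [ h f ]

[ h f ]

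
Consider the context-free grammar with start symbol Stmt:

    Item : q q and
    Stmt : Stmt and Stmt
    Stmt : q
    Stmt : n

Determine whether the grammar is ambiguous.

Ambiguous

Witness: n and n and n

Derivation 1: Stmt ⇒ Stmt and Stmt ⇒ Stmt and Stmt and Stmt ⇒ n and Stmt and Stmt ⇒ n and n and Stmt ⇒ n and n and n
Derivation 2: Stmt ⇒ Stmt and Stmt ⇒ n and Stmt ⇒ n and Stmt and Stmt ⇒ n and n and Stmt ⇒ n and n and n

Two distinct leftmost derivations for the same string.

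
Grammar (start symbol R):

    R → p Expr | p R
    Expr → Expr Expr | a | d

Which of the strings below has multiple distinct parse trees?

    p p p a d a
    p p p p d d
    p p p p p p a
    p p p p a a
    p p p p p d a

p p p a d a: 2 trees
p p p p d d: 1 tree
p p p p p p a: 1 tree
p p p p a a: 1 tree
p p p p p d a: 1 tree

p p p a d a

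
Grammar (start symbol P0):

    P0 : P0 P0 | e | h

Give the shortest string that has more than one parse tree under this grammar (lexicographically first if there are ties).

e e e

length 1: no string has ≥2 trees
length 2: no string has ≥2 trees
length 3: e e e has 2 parse trees

Two derivations of e e e:
  P0 ⇒ P0 P0 ⇒ P0 P0 P0 ⇒ e P0 P0 ⇒ e e P0 ⇒ e e e
  P0 ⇒ P0 P0 ⇒ e P0 ⇒ e P0 P0 ⇒ e e P0 ⇒ e e e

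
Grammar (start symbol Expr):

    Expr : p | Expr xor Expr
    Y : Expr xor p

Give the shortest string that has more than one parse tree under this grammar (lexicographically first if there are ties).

p xor p xor p

length 1: no string has ≥2 trees
length 3: no string has ≥2 trees
length 5: p xor p xor p has 2 parse trees

Two derivations of p xor p xor p:
  Expr ⇒ Expr xor Expr ⇒ p xor Expr ⇒ p xor Expr xor Expr ⇒ p xor p xor Expr ⇒ p xor p xor p
  Expr ⇒ Expr xor Expr ⇒ Expr xor Expr xor Expr ⇒ p xor Expr xor Expr ⇒ p xor p xor Expr ⇒ p xor p xor p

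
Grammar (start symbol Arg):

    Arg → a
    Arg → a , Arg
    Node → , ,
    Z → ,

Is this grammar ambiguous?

(Node, Z are unreachable from Arg, so their rules don't affect L(Arg).) Right-recursive list with a separator: after each atom, whether the separator follows determines the rule. One parse per string.

Unambiguous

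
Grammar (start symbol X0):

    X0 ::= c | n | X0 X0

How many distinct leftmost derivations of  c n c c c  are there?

Parse trees for c n c c c (showing first 6 of 14):
  [X0 [X0 c] [X0 [X0 n] [X0 [X0 c] [X0 [X0 c] [X0 c]]]]]
  [X0 [X0 c] [X0 [X0 n] [X0 [X0 [X0 c] [X0 c]] [X0 c]]]]
  [X0 [X0 c] [X0 [X0 [X0 n] [X0 c]] [X0 [X0 c] [X0 c]]]]
  [X0 [X0 c] [X0 [X0 [X0 n] [X0 [X0 c] [X0 c]]] [X0 c]]]
  [X0 [X0 c] [X0 [X0 [X0 [X0 n] [X0 c]] [X0 c]] [X0 c]]]
  [X0 [X0 [X0 c] [X0 n]] [X0 [X0 c] [X0 [X0 c] [X0 c]]]]

14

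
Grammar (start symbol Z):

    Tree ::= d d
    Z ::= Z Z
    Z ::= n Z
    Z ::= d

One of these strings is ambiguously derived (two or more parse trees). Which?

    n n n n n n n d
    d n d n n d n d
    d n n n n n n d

n n n n n n n d: 1 tree
d n d n n d n d: 15 trees
d n n n n n n d: 1 tree

d n d n n d n d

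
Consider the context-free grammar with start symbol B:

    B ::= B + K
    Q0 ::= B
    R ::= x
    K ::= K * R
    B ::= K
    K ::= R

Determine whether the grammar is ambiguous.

Unambiguous

Only B, K, R are reachable from B; ignoring the rest: This is a standard precedence ladder (B over K over R), with each level left-recursive on its own operator ('+' at B, '*' at K). That structure is LR(1), hence unambiguous.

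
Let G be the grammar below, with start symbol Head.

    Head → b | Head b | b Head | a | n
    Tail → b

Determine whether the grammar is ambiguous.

Witness: b b

Derivation 1: Head ⇒ Head b ⇒ b b
Derivation 2: Head ⇒ b Head ⇒ b b

Two distinct leftmost derivations for the same string.

Ambiguous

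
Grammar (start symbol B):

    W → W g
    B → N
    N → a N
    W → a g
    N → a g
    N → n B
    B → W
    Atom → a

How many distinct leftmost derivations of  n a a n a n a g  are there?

Parse trees for n a a n a n a g:
  [B [N n [B [N a [N a [N n [B [N a [N n [B [N a g]]]]]]]]]]]
  [B [N n [B [N a [N a [N n [B [N a [N n [B [W a g]]]]]]]]]]]

2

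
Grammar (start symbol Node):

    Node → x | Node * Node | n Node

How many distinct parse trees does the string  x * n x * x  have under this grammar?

Parse trees for x * n x * x:
  [Node [Node x] * [Node [Node n [Node x]] * [Node x]]]
  [Node [Node x] * [Node n [Node [Node x] * [Node x]]]]
  [Node [Node [Node x] * [Node n [Node x]]] * [Node x]]

3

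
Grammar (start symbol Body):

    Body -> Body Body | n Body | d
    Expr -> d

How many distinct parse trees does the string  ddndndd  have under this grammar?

30

Parse trees for ddndndd (showing first 6 of 30):
  [Body [Body d] [Body [Body d] [Body [Body n [Body d]] [Body [Body n [Body d]] [Body d]]]]]
  [Body [Body d] [Body [Body d] [Body [Body n [Body d]] [Body n [Body [Body d] [Body d]]]]]]
  [Body [Body d] [Body [Body d] [Body [Body [Body n [Body d]] [Body n [Body d]]] [Body d]]]]
  [Body [Body d] [Body [Body d] [Body [Body n [Body [Body d] [Body n [Body d]]]] [Body d]]]]
  [Body [Body d] [Body [Body d] [Body n [Body [Body d] [Body [Body n [Body d]] [Body d]]]]]]
  [Body [Body d] [Body [Body d] [Body n [Body [Body d] [Body n [Body [Body d] [Body d]]]]]]]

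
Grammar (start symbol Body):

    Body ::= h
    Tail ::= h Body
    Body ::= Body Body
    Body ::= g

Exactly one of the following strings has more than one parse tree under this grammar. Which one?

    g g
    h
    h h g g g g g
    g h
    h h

h h g g g g g

g g: 1 tree
h: 1 tree
h h g g g g g: 132 trees
g h: 1 tree
h h: 1 tree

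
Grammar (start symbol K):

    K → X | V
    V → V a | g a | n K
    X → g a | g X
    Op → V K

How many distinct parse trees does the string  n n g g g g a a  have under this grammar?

2

Parse trees for n n g g g g a a:
  [K [V [V n [K [V n [K [X g [X g [X g [X g a]]]]]]]] a]]
  [K [V n [K [V [V n [K [X g [X g [X g [X g a]]]]]] a]]]]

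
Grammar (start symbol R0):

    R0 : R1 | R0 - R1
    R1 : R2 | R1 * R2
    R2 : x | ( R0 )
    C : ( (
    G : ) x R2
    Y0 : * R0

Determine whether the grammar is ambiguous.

(C, G, Y0 are unreachable from R0, so their rules don't affect L(R0).) R0 → R0 - R1 | R1  ;  R1 → R1 * R2 | R2  — a left-associative chain with R2 at the bottom. Each string factors uniquely by precedence.

Unambiguous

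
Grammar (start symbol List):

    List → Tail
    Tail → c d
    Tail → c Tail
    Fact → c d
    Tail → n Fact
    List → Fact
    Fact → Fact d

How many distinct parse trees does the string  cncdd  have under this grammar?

1

Parse trees for cncdd:
  [List [Tail c [Tail n [Fact [Fact c d] d]]]]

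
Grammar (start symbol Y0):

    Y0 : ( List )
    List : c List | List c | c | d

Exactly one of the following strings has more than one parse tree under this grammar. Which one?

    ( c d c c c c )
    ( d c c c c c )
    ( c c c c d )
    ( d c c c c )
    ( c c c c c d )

( c d c c c c )

( c d c c c c ): 5 trees
( d c c c c c ): 1 tree
( c c c c d ): 1 tree
( d c c c c ): 1 tree
( c c c c c d ): 1 tree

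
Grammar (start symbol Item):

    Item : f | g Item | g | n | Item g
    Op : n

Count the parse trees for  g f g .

Parse trees for g f g:
  [Item g [Item [Item f] g]]
  [Item [Item g [Item f]] g]

2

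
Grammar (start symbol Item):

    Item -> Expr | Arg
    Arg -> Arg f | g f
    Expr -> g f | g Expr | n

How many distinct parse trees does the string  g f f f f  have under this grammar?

1

Parse trees for g f f f f:
  [Item [Arg [Arg [Arg [Arg g f] f] f] f]]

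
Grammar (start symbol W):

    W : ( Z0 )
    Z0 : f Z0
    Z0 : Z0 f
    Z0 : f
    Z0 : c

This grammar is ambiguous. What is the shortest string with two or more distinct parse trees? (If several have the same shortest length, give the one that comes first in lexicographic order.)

length 3: no string has ≥2 trees
length 4: ( f f ) has 2 parse trees

Two derivations of ( f f ):
  W ⇒ ( Z0 ) ⇒ ( f Z0 ) ⇒ ( f f )
  W ⇒ ( Z0 ) ⇒ ( Z0 f ) ⇒ ( f f )

( f f )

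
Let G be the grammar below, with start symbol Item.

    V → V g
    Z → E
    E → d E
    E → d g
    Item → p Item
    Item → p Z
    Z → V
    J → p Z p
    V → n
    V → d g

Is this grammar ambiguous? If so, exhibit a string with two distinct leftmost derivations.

Ambiguous

Witness: p d g

Derivation 1: Item ⇒ p Z ⇒ p E ⇒ p d g
Derivation 2: Item ⇒ p Z ⇒ p V ⇒ p d g

Two distinct leftmost derivations for the same string.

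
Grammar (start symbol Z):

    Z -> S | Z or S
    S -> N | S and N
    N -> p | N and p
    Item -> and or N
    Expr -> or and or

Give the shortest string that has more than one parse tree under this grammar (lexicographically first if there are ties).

p and p

length 1: no string has ≥2 trees
length 3: p and p has 2 parse trees

Two derivations of p and p:
  Z ⇒ S ⇒ N ⇒ N and p ⇒ p and p
  Z ⇒ S ⇒ S and N ⇒ N and N ⇒ p and N ⇒ p and p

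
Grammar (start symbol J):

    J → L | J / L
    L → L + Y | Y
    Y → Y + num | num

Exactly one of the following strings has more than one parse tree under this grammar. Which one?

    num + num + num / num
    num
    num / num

num + num + num / num

num + num + num / num: 4 trees
num: 1 tree
num / num: 1 tree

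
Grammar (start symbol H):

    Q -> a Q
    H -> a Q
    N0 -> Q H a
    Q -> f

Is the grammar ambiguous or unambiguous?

Unambiguous

Only H, Q are reachable from H; ignoring the rest: Restricted to the reachable nonterminals, every rule has the form A → t or A → t B, and no two rules for the same A share a first terminal. The grammar encodes a DFA — one run per string.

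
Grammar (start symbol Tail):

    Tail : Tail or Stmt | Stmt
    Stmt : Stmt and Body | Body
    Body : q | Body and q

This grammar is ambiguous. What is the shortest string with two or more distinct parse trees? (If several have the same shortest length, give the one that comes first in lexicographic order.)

length 1: no string has ≥2 trees
length 3: q and q has 2 parse trees

Two derivations of q and q:
  Tail ⇒ Stmt ⇒ Stmt and Body ⇒ Body and Body ⇒ q and Body ⇒ q and q
  Tail ⇒ Stmt ⇒ Body ⇒ Body and q ⇒ q and q

q and q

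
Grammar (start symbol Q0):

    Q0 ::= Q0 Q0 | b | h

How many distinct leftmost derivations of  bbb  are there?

2

Parse trees for bbb:
  [Q0 [Q0 b] [Q0 [Q0 b] [Q0 b]]]
  [Q0 [Q0 [Q0 b] [Q0 b]] [Q0 b]]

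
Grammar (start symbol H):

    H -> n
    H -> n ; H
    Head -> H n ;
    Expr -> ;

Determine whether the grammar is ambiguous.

(Expr, Head are unreachable from H, so their rules don't affect L(H).) The reachable grammar is A → atom sep A | atom. Each atom is followed by either the separator (recurse) or end-of-string (stop) — no choice point.

Unambiguous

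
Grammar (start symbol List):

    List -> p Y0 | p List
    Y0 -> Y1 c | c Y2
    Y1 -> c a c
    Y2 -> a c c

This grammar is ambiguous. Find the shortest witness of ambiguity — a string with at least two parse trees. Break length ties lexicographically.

p c a c c

length 5: p c a c c has 2 parse trees

Two derivations of p c a c c:
  List ⇒ p Y0 ⇒ p Y1 c ⇒ p c a c c
  List ⇒ p Y0 ⇒ p c Y2 ⇒ p c a c c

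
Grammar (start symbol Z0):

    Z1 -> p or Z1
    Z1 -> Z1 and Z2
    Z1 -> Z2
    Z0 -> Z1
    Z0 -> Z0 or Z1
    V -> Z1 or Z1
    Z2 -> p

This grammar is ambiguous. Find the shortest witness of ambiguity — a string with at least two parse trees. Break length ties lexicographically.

p or p

length 1: no string has ≥2 trees
length 3: p or p has 2 parse trees

Two derivations of p or p:
  Z0 ⇒ Z1 ⇒ p or Z1 ⇒ p or Z2 ⇒ p or p
  Z0 ⇒ Z0 or Z1 ⇒ Z1 or Z1 ⇒ Z2 or Z1 ⇒ p or Z1 ⇒ p or Z2 ⇒ p or p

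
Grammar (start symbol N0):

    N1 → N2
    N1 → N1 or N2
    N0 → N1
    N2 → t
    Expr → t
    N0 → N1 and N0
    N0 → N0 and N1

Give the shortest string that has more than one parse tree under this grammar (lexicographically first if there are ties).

t and t

length 1: no string has ≥2 trees
length 3: t and t has 2 parse trees

Two derivations of t and t:
  N0 ⇒ N1 and N0 ⇒ N2 and N0 ⇒ t and N0 ⇒ t and N1 ⇒ t and N2 ⇒ t and t
  N0 ⇒ N0 and N1 ⇒ N1 and N1 ⇒ N2 and N1 ⇒ t and N1 ⇒ t and N2 ⇒ t and t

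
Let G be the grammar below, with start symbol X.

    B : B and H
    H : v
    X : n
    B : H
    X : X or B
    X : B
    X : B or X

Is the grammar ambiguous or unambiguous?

Witness: v or v

Derivation 1: X ⇒ X or B ⇒ B or B ⇒ H or B ⇒ v or B ⇒ v or H ⇒ v or v
Derivation 2: X ⇒ B or X ⇒ H or X ⇒ v or X ⇒ v or B ⇒ v or H ⇒ v or v

Two distinct leftmost derivations for the same string.

Ambiguous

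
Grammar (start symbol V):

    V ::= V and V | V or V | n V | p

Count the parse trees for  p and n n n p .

1

Parse trees for p and n n n p:
  [V [V p] and [V n [V n [V n [V p]]]]]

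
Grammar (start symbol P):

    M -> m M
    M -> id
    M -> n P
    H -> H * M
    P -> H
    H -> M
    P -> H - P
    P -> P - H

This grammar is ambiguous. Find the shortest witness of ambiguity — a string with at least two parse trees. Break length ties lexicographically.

id - id

length 1: no string has ≥2 trees
length 2: no string has ≥2 trees
length 3: id - id has 2 parse trees

Two derivations of id - id:
  P ⇒ H - P ⇒ M - P ⇒ id - P ⇒ id - H ⇒ id - M ⇒ id - id
  P ⇒ P - H ⇒ H - H ⇒ M - H ⇒ id - H ⇒ id - M ⇒ id - id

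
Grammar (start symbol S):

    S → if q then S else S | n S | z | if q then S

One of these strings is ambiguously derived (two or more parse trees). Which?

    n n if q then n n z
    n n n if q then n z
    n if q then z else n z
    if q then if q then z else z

if q then if q then z else z

n n if q then n n z: 1 tree
n n n if q then n z: 1 tree
n if q then z else n z: 1 tree
if q then if q then z else z: 2 trees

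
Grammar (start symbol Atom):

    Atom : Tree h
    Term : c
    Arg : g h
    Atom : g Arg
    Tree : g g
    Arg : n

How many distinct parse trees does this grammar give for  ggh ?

Parse trees for ggh:
  [Atom [Tree g g] h]
  [Atom g [Arg g h]]

2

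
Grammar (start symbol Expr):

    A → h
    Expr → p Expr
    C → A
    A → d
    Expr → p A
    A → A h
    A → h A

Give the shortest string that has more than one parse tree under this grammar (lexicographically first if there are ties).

p h h

length 2: no string has ≥2 trees
length 3: p h h has 2 parse trees

Two derivations of p h h:
  Expr ⇒ p A ⇒ p A h ⇒ p h h
  Expr ⇒ p A ⇒ p h A ⇒ p h h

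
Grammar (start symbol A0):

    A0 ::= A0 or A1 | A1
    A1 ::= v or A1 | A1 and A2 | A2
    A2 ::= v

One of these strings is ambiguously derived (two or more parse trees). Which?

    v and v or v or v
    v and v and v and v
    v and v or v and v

v and v or v or v: 2 trees
v and v and v and v: 1 tree
v and v or v and v: 1 tree

v and v or v or v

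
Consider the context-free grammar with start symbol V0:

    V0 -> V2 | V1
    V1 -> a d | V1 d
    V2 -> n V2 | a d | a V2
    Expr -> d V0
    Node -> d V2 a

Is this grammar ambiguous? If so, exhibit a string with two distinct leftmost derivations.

Ambiguous

Witness: a d

Derivation 1: V0 ⇒ V2 ⇒ a d
Derivation 2: V0 ⇒ V1 ⇒ a d

Two distinct leftmost derivations for the same string.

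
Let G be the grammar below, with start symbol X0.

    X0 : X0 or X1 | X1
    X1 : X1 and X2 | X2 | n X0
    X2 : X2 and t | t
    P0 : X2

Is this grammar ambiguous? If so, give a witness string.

Witness: t and t

Derivation 1: X0 ⇒ X1 ⇒ X1 and X2 ⇒ X2 and X2 ⇒ t and X2 ⇒ t and t
Derivation 2: X0 ⇒ X1 ⇒ X2 ⇒ X2 and t ⇒ t and t

Two distinct leftmost derivations for the same string.

Ambiguous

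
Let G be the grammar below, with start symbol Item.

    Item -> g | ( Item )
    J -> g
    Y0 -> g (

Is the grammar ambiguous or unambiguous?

Unambiguous

(J, Y0 are unreachable from Item, so their rules don't affect L(Item).) Each string is a nest of matched brackets around a single atom. An opening bracket forces the recursive rule; an atom forces the base rule.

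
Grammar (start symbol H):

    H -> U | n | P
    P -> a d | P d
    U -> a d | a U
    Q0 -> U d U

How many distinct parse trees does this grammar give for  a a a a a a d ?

Parse trees for a a a a a a d:
  [H [U a [U a [U a [U a [U a [U a d]]]]]]]

1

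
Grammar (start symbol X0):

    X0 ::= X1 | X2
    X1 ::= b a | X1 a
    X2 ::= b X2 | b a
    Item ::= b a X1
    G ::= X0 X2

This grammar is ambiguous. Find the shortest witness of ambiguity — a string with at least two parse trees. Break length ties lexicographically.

b a

length 2: b a has 2 parse trees

Two derivations of b a:
  X0 ⇒ X1 ⇒ b a
  X0 ⇒ X2 ⇒ b a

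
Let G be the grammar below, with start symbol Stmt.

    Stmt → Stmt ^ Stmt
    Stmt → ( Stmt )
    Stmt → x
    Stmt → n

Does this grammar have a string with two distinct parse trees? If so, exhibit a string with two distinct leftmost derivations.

Ambiguous

Witness: n ^ n ^ n

Derivation 1: Stmt ⇒ Stmt ^ Stmt ⇒ Stmt ^ Stmt ^ Stmt ⇒ n ^ Stmt ^ Stmt ⇒ n ^ n ^ Stmt ⇒ n ^ n ^ n
Derivation 2: Stmt ⇒ Stmt ^ Stmt ⇒ n ^ Stmt ⇒ n ^ Stmt ^ Stmt ⇒ n ^ n ^ Stmt ⇒ n ^ n ^ n

Two distinct leftmost derivations for the same string.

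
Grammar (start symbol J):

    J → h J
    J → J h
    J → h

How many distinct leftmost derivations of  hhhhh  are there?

Parse trees for hhhhh (showing first 6 of 16):
  [J h [J h [J h [J h [J h]]]]]
  [J h [J h [J h [J [J h] h]]]]
  [J h [J h [J [J h [J h]] h]]]
  [J h [J h [J [J [J h] h] h]]]
  [J h [J [J h [J h [J h]]] h]]
  [J h [J [J h [J [J h] h]] h]]

16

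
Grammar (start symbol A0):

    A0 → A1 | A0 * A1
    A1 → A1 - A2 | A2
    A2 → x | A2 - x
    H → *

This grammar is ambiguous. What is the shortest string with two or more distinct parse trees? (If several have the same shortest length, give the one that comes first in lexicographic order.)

x - x

length 1: no string has ≥2 trees
length 3: x - x has 2 parse trees

Two derivations of x - x:
  A0 ⇒ A1 ⇒ A1 - A2 ⇒ A2 - A2 ⇒ x - A2 ⇒ x - x
  A0 ⇒ A1 ⇒ A2 ⇒ A2 - x ⇒ x - x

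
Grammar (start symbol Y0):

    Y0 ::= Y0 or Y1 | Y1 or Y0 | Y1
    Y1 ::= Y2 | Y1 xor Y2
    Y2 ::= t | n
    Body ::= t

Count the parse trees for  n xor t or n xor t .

2

Parse trees for n xor t or n xor t:
  [Y0 [Y0 [Y1 [Y1 [Y2 n]] xor [Y2 t]]] or [Y1 [Y1 [Y2 n]] xor [Y2 t]]]
  [Y0 [Y1 [Y1 [Y2 n]] xor [Y2 t]] or [Y0 [Y1 [Y1 [Y2 n]] xor [Y2 t]]]]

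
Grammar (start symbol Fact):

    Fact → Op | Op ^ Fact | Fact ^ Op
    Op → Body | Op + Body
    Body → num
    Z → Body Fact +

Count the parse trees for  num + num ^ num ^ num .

Parse trees for num + num ^ num ^ num:
  [Fact [Op [Op [Body num]] + [Body num]] ^ [Fact [Op [Body num]] ^ [Fact [Op [Body num]]]]]
  [Fact [Op [Op [Body num]] + [Body num]] ^ [Fact [Fact [Op [Body num]]] ^ [Op [Body num]]]]
  [Fact [Fact [Op [Op [Body num]] + [Body num]] ^ [Fact [Op [Body num]]]] ^ [Op [Body num]]]
  [Fact [Fact [Fact [Op [Op [Body num]] + [Body num]]] ^ [Op [Body num]]] ^ [Op [Body num]]]

4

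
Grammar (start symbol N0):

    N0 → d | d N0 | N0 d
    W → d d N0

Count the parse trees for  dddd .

Parse trees for dddd:
  [N0 d [N0 d [N0 d [N0 d]]]]
  [N0 d [N0 d [N0 [N0 d] d]]]
  [N0 d [N0 [N0 d [N0 d]] d]]
  [N0 d [N0 [N0 [N0 d] d] d]]
  [N0 [N0 d [N0 d [N0 d]]] d]
  [N0 [N0 d [N0 [N0 d] d]] d]
  [N0 [N0 [N0 d [N0 d]] d] d]
  [N0 [N0 [N0 [N0 d] d] d] d]

8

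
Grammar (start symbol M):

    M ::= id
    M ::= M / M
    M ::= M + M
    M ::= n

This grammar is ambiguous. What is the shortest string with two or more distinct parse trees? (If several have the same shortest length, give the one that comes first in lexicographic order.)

length 1: no string has ≥2 trees
length 3: no string has ≥2 trees
length 5: id + id + id has 2 parse trees

Two derivations of id + id + id:
  M ⇒ M + M ⇒ id + M ⇒ id + M + M ⇒ id + id + M ⇒ id + id + id
  M ⇒ M + M ⇒ M + M + M ⇒ id + M + M ⇒ id + id + M ⇒ id + id + id

id + id + id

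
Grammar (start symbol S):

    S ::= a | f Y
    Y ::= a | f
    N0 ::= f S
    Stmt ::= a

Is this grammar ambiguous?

Only S, Y are reachable from S; ignoring the rest: Restricted to the reachable nonterminals, every rule has the form A → t or A → t B, and no two rules for the same A share a first terminal. The grammar encodes a DFA — one run per string.

Unambiguous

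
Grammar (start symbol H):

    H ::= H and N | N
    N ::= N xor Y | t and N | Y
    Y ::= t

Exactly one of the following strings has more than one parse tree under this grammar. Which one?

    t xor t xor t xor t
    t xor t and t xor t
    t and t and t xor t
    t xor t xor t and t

t and t and t xor t

t xor t xor t xor t: 1 tree
t xor t and t xor t: 1 tree
t and t and t xor t: 7 trees
t xor t xor t and t: 1 tree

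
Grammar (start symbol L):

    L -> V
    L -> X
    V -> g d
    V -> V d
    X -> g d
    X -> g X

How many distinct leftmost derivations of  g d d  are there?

Parse trees for g d d:
  [L [V [V g d] d]]

1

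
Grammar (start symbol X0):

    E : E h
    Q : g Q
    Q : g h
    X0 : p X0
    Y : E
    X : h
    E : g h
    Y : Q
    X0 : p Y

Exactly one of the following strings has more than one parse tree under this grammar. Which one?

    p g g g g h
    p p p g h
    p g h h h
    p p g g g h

p p p g h

p g g g g h: 1 tree
p p p g h: 2 trees
p g h h h: 1 tree
p p g g g h: 1 tree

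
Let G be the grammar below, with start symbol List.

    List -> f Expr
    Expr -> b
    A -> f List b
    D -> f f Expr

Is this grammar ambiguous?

Only List, Expr are reachable from List; ignoring the rest: Each reachable nonterminal has at most one production per leading terminal, and all productions are right-linear; the derivation is determined token-by-token.

Unambiguous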